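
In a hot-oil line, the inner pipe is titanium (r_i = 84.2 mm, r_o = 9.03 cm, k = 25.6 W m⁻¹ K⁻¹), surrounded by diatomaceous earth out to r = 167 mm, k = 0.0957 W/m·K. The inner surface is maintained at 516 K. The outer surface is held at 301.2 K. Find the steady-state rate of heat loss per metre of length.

Series thermal resistances, inner to outer:
  R'_titanium = ln(0.0903/0.0842)/(2πk) = 0.06994/(2π·25.6) = 4.348×10^-4 m·K/W
  R'_diatomaceous earth = ln(0.167/0.0903)/(2πk) = 0.6149/(2π·0.0957) = 1.023 m·K/W
ΣR = 4.348×10^-4 + 1.023 = 1.023 m·K/W
Q' = ΔT/ΣR = (516 K − 301.2 K)/1.023 = 210 W/m

Q' = 210 W/m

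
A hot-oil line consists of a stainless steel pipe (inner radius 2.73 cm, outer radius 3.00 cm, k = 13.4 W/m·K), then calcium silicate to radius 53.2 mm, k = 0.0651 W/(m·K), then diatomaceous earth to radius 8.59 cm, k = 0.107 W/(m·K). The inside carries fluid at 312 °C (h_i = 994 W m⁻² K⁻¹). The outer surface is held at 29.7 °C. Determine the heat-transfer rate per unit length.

Q' = 133 W/m

Series thermal resistances, inner to outer:
  R'_conv,in = 1/(2πr h) = 1/(2π·0.0273·994) = 0.005865 m·K/W
  R'_stainless steel = ln(0.0300/0.0273)/(2πk) = 0.09431/(2π·13.4) = 0.001120 m·K/W
  R'_calcium silicate = ln(0.0532/0.0300)/(2πk) = 0.5729/(2π·0.0651) = 1.401 m·K/W
  R'_diatomaceous earth = ln(0.0859/0.0532)/(2πk) = 0.4791/(2π·0.107) = 0.7127 m·K/W
ΣR = 0.005865 + 0.001120 + 1.401 + 0.7127 = 2.121 m·K/W
Q' = ΔT/ΣR = (312 °C − 29.7 °C)/2.121 = 133 W/m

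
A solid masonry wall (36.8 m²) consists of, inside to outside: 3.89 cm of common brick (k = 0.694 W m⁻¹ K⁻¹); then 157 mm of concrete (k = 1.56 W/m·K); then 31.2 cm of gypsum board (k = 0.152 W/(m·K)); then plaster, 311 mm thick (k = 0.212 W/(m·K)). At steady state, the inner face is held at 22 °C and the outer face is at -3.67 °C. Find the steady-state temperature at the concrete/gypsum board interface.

Treat each layer as a resistance in series:
  R_common brick = L/(kA) = 0.0389/(0.694·36.8) = 0.001523 K/W
  R_concrete = L/(kA) = 0.157/(1.56·36.8) = 0.002735 K/W
  R_gypsum board = L/(kA) = 0.312/(0.152·36.8) = 0.05578 K/W
  R_plaster = L/(kA) = 0.311/(0.212·36.8) = 0.03986 K/W
ΣR = 0.001523 + 0.002735 + 0.05578 + 0.03986 = 0.09990 K/W
Q = ΔT/ΣR = (22 °C − -3.67 °C)/0.09990 = 257.0 W
From the inner boundary to the concrete/gypsum board interface, ΣR_partial = 0.004258 K/W.
T_interface = T_in − Q·ΣR_partial = 22 °C − (257.0)(0.004258) = 20.9 °C

T = 20.9 °C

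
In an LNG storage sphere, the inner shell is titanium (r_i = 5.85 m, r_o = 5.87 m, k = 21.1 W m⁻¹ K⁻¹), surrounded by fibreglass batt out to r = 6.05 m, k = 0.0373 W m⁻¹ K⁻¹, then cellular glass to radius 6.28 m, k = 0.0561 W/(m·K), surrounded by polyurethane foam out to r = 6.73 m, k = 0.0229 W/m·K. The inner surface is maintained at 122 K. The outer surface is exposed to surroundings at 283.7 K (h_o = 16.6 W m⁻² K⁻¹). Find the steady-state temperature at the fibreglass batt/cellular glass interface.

Treat each layer as a resistance in series:
  R_titanium = (1/5.85 − 1/5.87)/(4πk) = 5.824×10^-4/(4π·21.1) = 2.197×10^-6 K/W
  R_fibreglass batt = (1/5.87 − 1/6.05)/(4πk) = 0.005068/(4π·0.0373) = 0.01081 K/W
  R_cellular glass = (1/6.05 − 1/6.28)/(4πk) = 0.006054/(4π·0.0561) = 0.008587 K/W
  R_polyurethane foam = (1/6.28 − 1/6.73)/(4πk) = 0.01065/(4π·0.0229) = 0.03700 K/W
  R_conv,out = 1/(4πr²h) = 1/(4π·6.73²·16.6) = 1.058×10^-4 K/W
ΣR = 2.197×10^-6 + 0.01081 + 0.008587 + 0.03700 + 1.058×10^-4 = 0.05650 K/W
Q = ΔT/ΣR = (122 K − 283.7 K)/0.05650 = -2862 W
From the inner boundary to the fibreglass batt/cellular glass interface, ΣR_partial = 0.01081 K/W.
T_interface = T_in − Q·ΣR_partial = 122 K − (-2862)(0.01081) = 153 K

T = 153 K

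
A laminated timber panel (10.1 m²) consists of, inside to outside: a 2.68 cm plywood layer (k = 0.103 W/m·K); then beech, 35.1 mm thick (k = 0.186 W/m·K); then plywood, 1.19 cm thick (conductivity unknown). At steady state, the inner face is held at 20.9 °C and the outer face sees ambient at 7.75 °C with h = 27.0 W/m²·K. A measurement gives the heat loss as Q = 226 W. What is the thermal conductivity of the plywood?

ΣR = ΔT/Q = |20.9 − 7.75|/226 = 0.05819 K/W
Known resistances:
  R_plywood = L/(kA) = 0.0268/(0.103·10.1) = 0.02576 K/W
  R_beech = L/(kA) = 0.0351/(0.186·10.1) = 0.01868 K/W
  R_conv,out = 1/(hA) = 1/(27.0·10.1) = 0.003667 K/W
R_plywood = ΣR − ΣR_known = 0.05819 − 0.04811 = 0.01008 K/W
L/(kA) = 0.01008 ⇒ k = 0.0119/(0.01008·10.1) = 0.117 W/m·K

k = 0.117 W/m·K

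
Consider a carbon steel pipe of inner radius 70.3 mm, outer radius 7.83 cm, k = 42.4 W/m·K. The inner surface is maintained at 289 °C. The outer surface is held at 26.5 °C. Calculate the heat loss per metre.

Q' = 649 kW/m

Q' = 2πk·ΔT/ln(r₂/r₁) = 2π × 42.4 × 262.5 / ln(0.0783/0.0703) = 6.49×10^5 W/m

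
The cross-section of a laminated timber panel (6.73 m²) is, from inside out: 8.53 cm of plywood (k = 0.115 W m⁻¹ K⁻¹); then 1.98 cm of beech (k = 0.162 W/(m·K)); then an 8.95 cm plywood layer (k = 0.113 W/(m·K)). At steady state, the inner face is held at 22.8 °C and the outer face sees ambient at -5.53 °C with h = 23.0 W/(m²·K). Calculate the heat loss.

Q = 112 W

Treat each layer as a resistance in series:
  R_plywood = L/(kA) = 0.0853/(0.115·6.73) = 0.1102 K/W
  R_beech = L/(kA) = 0.0198/(0.162·6.73) = 0.01816 K/W
  R_plywood = L/(kA) = 0.0895/(0.113·6.73) = 0.1177 K/W
  R_conv,out = 1/(hA) = 1/(23.0·6.73) = 0.006460 K/W
ΣR = 0.1102 + 0.01816 + 0.1177 + 0.006460 = 0.2525 K/W
Q = ΔT/ΣR = (22.8 °C − -5.53 °C)/0.2525 = 112 W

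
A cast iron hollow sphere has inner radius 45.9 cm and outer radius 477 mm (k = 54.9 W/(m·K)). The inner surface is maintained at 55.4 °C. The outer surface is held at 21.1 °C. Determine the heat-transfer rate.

Q = 2.88×10^5 W

Q = 4πk·ΔT/(1/r₁ − 1/r₂) = 4π × 54.9 × 34.3 / (1/0.459 − 1/0.477) = 2.88×10^5 W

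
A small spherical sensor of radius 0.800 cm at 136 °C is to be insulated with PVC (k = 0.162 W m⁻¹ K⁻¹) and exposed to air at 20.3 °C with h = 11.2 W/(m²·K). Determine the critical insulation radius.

r_cr = 2.89 cm

For a sphere, r_cr = 2k_ins/h = 2·0.162/11.2 = 0.0289 m = 2.89 cm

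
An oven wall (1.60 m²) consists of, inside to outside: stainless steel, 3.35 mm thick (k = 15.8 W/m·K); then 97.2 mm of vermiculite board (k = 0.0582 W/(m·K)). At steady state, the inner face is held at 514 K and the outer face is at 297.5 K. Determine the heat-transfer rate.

Series thermal resistances, inner to outer:
  R_stainless steel = L/(kA) = 0.00335/(15.8·1.60) = 1.325×10^-4 K/W
  R_vermiculite board = L/(kA) = 0.0972/(0.0582·1.60) = 1.044 K/W
ΣR = 1.325×10^-4 + 1.044 = 1.044 K/W
Q = ΔT/ΣR = (514 K − 297.5 K)/1.044 = 207 W

Q = 207 W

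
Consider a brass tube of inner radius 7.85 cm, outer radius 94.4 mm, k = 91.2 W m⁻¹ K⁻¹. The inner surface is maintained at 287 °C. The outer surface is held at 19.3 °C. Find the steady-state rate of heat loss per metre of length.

Q' = 8.32×10^5 W/m

Q' = 2πk·ΔT/ln(r₂/r₁) = 2π × 91.2 × 267.7 / ln(0.0944/0.0785) = 8.32×10^5 W/m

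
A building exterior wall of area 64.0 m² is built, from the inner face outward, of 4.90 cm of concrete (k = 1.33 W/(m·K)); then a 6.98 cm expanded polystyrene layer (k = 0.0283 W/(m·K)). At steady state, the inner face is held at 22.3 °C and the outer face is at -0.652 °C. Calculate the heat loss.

Treat each layer as a resistance in series:
  R_concrete = L/(kA) = 0.0490/(1.33·64.0) = 5.757×10^-4 K/W
  R_expanded polystyrene = L/(kA) = 0.0698/(0.0283·64.0) = 0.03854 K/W
ΣR = 5.757×10^-4 + 0.03854 = 0.03912 K/W
Q = ΔT/ΣR = (22.3 °C − -0.652 °C)/0.03912 = 587 W

Q = 587 W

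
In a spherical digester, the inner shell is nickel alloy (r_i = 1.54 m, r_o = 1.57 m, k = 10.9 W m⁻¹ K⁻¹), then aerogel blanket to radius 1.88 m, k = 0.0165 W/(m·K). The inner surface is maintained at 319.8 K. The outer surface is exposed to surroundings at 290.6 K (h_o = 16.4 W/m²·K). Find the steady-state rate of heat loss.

Treat each layer as a resistance in series:
  R_nickel alloy = (1/1.54 − 1/1.57)/(4πk) = 0.01241/(4π·10.9) = 9.059×10^-5 K/W
  R_aerogel blanket = (1/1.57 − 1/1.88)/(4πk) = 0.1050/(4π·0.0165) = 0.5065 K/W
  R_conv,out = 1/(4πr²h) = 1/(4π·1.88²·16.4) = 0.001373 K/W
ΣR = 9.059×10^-5 + 0.5065 + 0.001373 = 0.5080 K/W
Q = ΔT/ΣR = (319.8 K − 290.6 K)/0.5080 = 57.5 W

Q = 57.5 W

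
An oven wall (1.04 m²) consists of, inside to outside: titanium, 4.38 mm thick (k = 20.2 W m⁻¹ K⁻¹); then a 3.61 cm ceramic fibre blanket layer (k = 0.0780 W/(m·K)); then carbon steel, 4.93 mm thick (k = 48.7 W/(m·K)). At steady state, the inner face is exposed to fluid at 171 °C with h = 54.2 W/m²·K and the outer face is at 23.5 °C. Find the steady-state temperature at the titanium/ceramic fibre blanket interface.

T = 165 °C

Resistance network (inner→outer):
  R_conv,in = 1/(hA) = 1/(54.2·1.04) = 0.01774 K/W
  R_titanium = L/(kA) = 0.00438/(20.2·1.04) = 2.085×10^-4 K/W
  R_ceramic fibre blanket = L/(kA) = 0.0361/(0.0780·1.04) = 0.4450 K/W
  R_carbon steel = L/(kA) = 0.00493/(48.7·1.04) = 9.734×10^-5 K/W
ΣR = 0.01774 + 2.085×10^-4 + 0.4450 + 9.734×10^-5 = 0.4630 K/W
Q = ΔT/ΣR = (171 °C − 23.5 °C)/0.4630 = 318.6 W
From the inner boundary to the titanium/ceramic fibre blanket interface, ΣR_partial = 0.01795 K/W.
T_interface = T_in − Q·ΣR_partial = 171 °C − (318.6)(0.01795) = 165 °C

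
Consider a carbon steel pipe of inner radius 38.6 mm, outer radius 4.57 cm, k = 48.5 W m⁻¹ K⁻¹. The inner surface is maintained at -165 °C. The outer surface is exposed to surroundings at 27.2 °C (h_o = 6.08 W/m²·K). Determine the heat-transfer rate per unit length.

Q' = 335 W/m

Series thermal resistances, inner to outer:
  R'_carbon steel = ln(0.0457/0.0386)/(2πk) = 0.1688/(2π·48.5) = 5.541×10^-4 m·K/W
  R'_conv,out = 1/(2πr h) = 1/(2π·0.0457·6.08) = 0.5728 m·K/W
ΣR = 5.541×10^-4 + 0.5728 = 0.5734 m·K/W
Q' = ΔT/ΣR = (-165 °C − 27.2 °C)/0.5734 = -335 W/m
(Negative Q' ⇒ heat flows inward; heat gain = 335 W/m.)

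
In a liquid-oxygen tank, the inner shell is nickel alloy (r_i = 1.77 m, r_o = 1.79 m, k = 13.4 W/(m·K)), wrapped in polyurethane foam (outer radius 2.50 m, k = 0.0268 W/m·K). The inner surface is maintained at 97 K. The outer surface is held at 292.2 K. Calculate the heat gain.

Q = 414 W

Treat each layer as a resistance in series:
  R_nickel alloy = (1/1.77 − 1/1.79)/(4πk) = 0.006313/(4π·13.4) = 3.749×10^-5 K/W
  R_polyurethane foam = (1/1.79 − 1/2.50)/(4πk) = 0.1587/(4π·0.0268) = 0.4711 K/W
ΣR = 3.749×10^-5 + 0.4711 = 0.4711 K/W
Q = ΔT/ΣR = (97 K − 292.2 K)/0.4711 = -414 W
(Negative Q ⇒ heat flows inward; heat gain = 414 W.)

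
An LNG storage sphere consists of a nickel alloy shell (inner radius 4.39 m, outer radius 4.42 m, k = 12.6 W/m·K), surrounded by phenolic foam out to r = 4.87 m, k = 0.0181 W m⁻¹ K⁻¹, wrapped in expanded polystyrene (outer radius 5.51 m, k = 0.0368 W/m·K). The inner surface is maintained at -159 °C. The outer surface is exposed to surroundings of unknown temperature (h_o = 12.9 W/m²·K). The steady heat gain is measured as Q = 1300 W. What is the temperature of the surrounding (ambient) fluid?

T_out = 27.8 °C

Sum the resistances:
  R_nickel alloy = (1/4.39 − 1/4.42)/(4πk) = 0.001546/(4π·12.6) = 9.765×10^-6 K/W
  R_phenolic foam = (1/4.42 − 1/4.87)/(4πk) = 0.02091/(4π·0.0181) = 0.09191 K/W
  R_expanded polystyrene = (1/4.87 − 1/5.51)/(4πk) = 0.02385/(4π·0.0368) = 0.05158 K/W
  R_conv,out = 1/(4πr²h) = 1/(4π·5.51²·12.9) = 2.032×10^-4 K/W
ΣR = 0.1437 K/W
ΔT = Q·ΣR = 1300 × 0.1437 = 186.8 K
Heat flows inward, so T_out = T_in + ΔT = -159 + 186.8 = 27.8 °C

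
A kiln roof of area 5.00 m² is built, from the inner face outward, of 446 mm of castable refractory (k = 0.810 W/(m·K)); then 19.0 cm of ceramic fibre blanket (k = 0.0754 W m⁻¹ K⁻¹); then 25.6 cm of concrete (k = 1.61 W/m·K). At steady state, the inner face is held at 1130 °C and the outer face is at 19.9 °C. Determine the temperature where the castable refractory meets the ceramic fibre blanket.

Resistance network (inner→outer):
  R_castable refractory = L/(kA) = 0.446/(0.810·5.00) = 0.1101 K/W
  R_ceramic fibre blanket = L/(kA) = 0.190/(0.0754·5.00) = 0.5040 K/W
  R_concrete = L/(kA) = 0.256/(1.61·5.00) = 0.03180 K/W
ΣR = 0.1101 + 0.5040 + 0.03180 = 0.6459 K/W
Q = ΔT/ΣR = (1130 °C − 19.9 °C)/0.6459 = 1719 W
From the inner boundary to the castable refractory/ceramic fibre blanket interface, ΣR_partial = 0.1101 K/W.
T_interface = T_in − Q·ΣR_partial = 1130 °C − (1719)(0.1101) = 941 °C

T = 941 °C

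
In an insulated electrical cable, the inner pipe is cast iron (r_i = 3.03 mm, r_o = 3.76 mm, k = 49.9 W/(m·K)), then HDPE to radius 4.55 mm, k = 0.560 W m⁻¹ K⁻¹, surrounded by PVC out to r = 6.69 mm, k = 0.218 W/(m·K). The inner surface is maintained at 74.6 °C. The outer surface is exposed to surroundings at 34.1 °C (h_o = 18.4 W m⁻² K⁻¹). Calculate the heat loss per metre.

Q' = 24.9 W/m

Treat each layer as a resistance in series:
  R'_cast iron = ln(0.00376/0.00303)/(2πk) = 0.2159/(2π·49.9) = 6.885×10^-4 m·K/W
  R'_HDPE = ln(0.00455/0.00376)/(2πk) = 0.1907/(2π·0.560) = 0.05420 m·K/W
  R'_PVC = ln(0.00669/0.00455)/(2πk) = 0.3855/(2π·0.218) = 0.2814 m·K/W
  R'_conv,out = 1/(2πr h) = 1/(2π·0.00669·18.4) = 1.293 m·K/W
ΣR = 6.885×10^-4 + 0.05420 + 0.2814 + 1.293 = 1.629 m·K/W
Q' = ΔT/ΣR = (74.6 °C − 34.1 °C)/1.629 = 24.9 W/m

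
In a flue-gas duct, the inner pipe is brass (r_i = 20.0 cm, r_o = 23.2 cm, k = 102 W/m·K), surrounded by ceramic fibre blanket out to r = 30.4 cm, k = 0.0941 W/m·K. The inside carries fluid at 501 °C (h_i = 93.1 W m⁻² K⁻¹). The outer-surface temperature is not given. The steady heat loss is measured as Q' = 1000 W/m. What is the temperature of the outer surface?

Sum the resistances:
  R'_conv,in = 1/(2πr h) = 1/(2π·0.200·93.1) = 0.008548 m·K/W
  R'_brass = ln(0.232/0.200)/(2πk) = 0.1484/(2π·102) = 2.316×10^-4 m·K/W
  R'_ceramic fibre blanket = ln(0.304/0.232)/(2πk) = 0.2703/(2π·0.0941) = 0.4572 m·K/W
ΣR = 0.4659 m·K/W
ΔT = Q'·ΣR = 1000 × 0.4659 = 465.9 K
Heat flows outward, so T_out = T_in − ΔT = 501 − 465.9 = 35.1 °C

T_out = 35.1 °C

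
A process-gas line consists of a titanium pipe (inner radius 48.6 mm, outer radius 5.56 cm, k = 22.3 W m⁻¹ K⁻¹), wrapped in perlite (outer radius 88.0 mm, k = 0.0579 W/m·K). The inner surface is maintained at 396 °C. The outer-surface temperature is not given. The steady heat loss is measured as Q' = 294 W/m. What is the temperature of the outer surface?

Sum the resistances:
  R'_titanium = ln(0.0556/0.0486)/(2πk) = 0.1346/(2π·22.3) = 9.604×10^-4 m·K/W
  R'_perlite = ln(0.0880/0.0556)/(2πk) = 0.4592/(2π·0.0579) = 1.262 m·K/W
ΣR = 1.263 m·K/W
ΔT = Q'·ΣR = 294 × 1.263 = 371.3 K
Heat flows outward, so T_out = T_in − ΔT = 396 − 371.3 = 24.7 °C

T_out = 24.7 °C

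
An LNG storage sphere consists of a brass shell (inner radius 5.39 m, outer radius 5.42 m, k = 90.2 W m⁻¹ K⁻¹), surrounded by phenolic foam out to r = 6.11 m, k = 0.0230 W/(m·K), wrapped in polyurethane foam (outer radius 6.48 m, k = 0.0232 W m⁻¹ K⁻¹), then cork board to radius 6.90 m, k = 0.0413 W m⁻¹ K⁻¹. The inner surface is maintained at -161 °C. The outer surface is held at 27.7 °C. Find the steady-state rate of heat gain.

Q = 1540 W

Treat each layer as a resistance in series:
  R_brass = (1/5.39 − 1/5.42)/(4πk) = 0.001027/(4π·90.2) = 9.060×10^-7 K/W
  R_phenolic foam = (1/5.42 − 1/6.11)/(4πk) = 0.02084/(4π·0.0230) = 0.07209 K/W
  R_polyurethane foam = (1/6.11 − 1/6.48)/(4πk) = 0.009345/(4π·0.0232) = 0.03205 K/W
  R_cork board = (1/6.48 − 1/6.90)/(4πk) = 0.009393/(4π·0.0413) = 0.01810 K/W
ΣR = 9.060×10^-7 + 0.07209 + 0.03205 + 0.01810 = 0.1222 K/W
Q = ΔT/ΣR = (-161 °C − 27.7 °C)/0.1222 = -1540 W
(Negative Q ⇒ heat flows inward; heat gain = 1540 W.)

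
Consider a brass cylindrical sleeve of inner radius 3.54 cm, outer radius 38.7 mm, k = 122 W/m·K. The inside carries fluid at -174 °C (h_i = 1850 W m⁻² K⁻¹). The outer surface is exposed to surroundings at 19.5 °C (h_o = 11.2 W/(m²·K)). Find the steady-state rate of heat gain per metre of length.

Series thermal resistances, inner to outer:
  R'_conv,in = 1/(2πr h) = 1/(2π·0.0354·1850) = 0.002430 m·K/W
  R'_brass = ln(0.0387/0.0354)/(2πk) = 0.08913/(2π·122) = 1.163×10^-4 m·K/W
  R'_conv,out = 1/(2πr h) = 1/(2π·0.0387·11.2) = 0.3672 m·K/W
ΣR = 0.002430 + 1.163×10^-4 + 0.3672 = 0.3697 m·K/W
Q' = ΔT/ΣR = (-174 °C − 19.5 °C)/0.3697 = -523 W/m
(Negative Q' ⇒ heat flows inward; heat gain = 523 W/m.)

Q' = 523 W/m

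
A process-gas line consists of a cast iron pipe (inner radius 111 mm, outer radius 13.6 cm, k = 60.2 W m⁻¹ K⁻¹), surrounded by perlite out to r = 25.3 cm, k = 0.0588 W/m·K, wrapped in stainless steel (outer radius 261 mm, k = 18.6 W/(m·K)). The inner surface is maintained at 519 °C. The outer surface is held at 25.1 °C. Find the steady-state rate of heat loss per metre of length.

Series thermal resistances, inner to outer:
  R'_cast iron = ln(0.136/0.111)/(2πk) = 0.2031/(2π·60.2) = 5.370×10^-4 m·K/W
  R'_perlite = ln(0.253/0.136)/(2πk) = 0.6207/(2π·0.0588) = 1.680 m·K/W
  R'_stainless steel = ln(0.261/0.253)/(2πk) = 0.03113/(2π·18.6) = 2.664×10^-4 m·K/W
ΣR = 5.370×10^-4 + 1.680 + 2.664×10^-4 = 1.681 m·K/W
Q' = ΔT/ΣR = (519 °C − 25.1 °C)/1.681 = 294 W/m

Q' = 294 W/m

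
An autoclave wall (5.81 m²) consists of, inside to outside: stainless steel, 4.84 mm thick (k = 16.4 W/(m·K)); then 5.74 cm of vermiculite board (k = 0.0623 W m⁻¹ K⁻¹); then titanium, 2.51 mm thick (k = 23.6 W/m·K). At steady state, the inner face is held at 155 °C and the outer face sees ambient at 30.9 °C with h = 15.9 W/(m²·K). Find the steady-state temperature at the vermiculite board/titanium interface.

Resistance network (inner→outer):
  R_stainless steel = L/(kA) = 0.00484/(16.4·5.81) = 5.080×10^-5 K/W
  R_vermiculite board = L/(kA) = 0.0574/(0.0623·5.81) = 0.1586 K/W
  R_titanium = L/(kA) = 0.00251/(23.6·5.81) = 1.831×10^-5 K/W
  R_conv,out = 1/(hA) = 1/(15.9·5.81) = 0.01082 K/W
ΣR = 5.080×10^-5 + 0.1586 + 1.831×10^-5 + 0.01082 = 0.1695 K/W
Q = ΔT/ΣR = (155 °C − 30.9 °C)/0.1695 = 732.2 W
From the inner boundary to the vermiculite board/titanium interface, ΣR_partial = 0.1587 K/W.
T_interface = T_in − Q·ΣR_partial = 155 °C − (732.2)(0.1587) = 38.8 °C

T = 38.8 °C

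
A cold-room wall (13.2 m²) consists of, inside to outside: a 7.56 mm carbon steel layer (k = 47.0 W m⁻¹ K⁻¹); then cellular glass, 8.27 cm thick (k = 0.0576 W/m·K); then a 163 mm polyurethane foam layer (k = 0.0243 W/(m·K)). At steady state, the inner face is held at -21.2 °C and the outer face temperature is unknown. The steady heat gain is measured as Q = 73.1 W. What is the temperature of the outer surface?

Series resistances:
  R_carbon steel = L/(kA) = 0.00756/(47.0·13.2) = 1.219×10^-5 K/W
  R_cellular glass = L/(kA) = 0.0827/(0.0576·13.2) = 0.1088 K/W
  R_polyurethane foam = L/(kA) = 0.163/(0.0243·13.2) = 0.5082 K/W
ΣR = 0.6170 K/W
ΔT = Q·ΣR = 73.1 × 0.6170 = 45.10 K
Heat flows inward, so T_out = T_in + ΔT = -21.2 + 45.10 = 23.9 °C

T_out = 23.9 °C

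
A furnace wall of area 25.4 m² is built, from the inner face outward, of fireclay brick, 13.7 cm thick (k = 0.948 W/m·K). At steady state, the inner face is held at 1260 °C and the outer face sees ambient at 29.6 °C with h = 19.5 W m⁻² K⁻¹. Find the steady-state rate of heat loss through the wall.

Series thermal resistances, inner to outer:
  R_fireclay brick = L/(kA) = 0.137/(0.948·25.4) = 0.005690 K/W
  R_conv,out = 1/(hA) = 1/(19.5·25.4) = 0.002019 K/W
ΣR = 0.005690 + 0.002019 = 0.007709 K/W
Q = ΔT/ΣR = (1260 °C − 29.6 °C)/0.007709 = 1.60×10^5 W

Q = 160 kW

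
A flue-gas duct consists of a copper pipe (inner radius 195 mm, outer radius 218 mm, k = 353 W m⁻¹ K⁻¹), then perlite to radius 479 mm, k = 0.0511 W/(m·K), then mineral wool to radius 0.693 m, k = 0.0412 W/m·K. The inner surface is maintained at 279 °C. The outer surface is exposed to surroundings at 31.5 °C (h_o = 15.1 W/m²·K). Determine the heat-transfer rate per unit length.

Q' = 63.6 W/m

Series thermal resistances, inner to outer:
  R'_copper = ln(0.218/0.195)/(2πk) = 0.1115/(2π·353) = 5.027×10^-5 m·K/W
  R'_perlite = ln(0.479/0.218)/(2πk) = 0.7872/(2π·0.0511) = 2.452 m·K/W
  R'_mineral wool = ln(0.693/0.479)/(2πk) = 0.3693/(2π·0.0412) = 1.427 m·K/W
  R'_conv,out = 1/(2πr h) = 1/(2π·0.693·15.1) = 0.01521 m·K/W
ΣR = 5.027×10^-5 + 2.452 + 1.427 + 0.01521 = 3.894 m·K/W
Q' = ΔT/ΣR = (279 °C − 31.5 °C)/3.894 = 63.6 W/m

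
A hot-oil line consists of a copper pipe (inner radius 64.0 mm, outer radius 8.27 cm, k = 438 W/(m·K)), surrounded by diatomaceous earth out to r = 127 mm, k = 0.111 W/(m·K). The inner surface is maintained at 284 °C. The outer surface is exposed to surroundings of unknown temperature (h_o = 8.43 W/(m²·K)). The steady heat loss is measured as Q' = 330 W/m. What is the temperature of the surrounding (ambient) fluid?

T_out = 31.9 °C

Sum the resistances:
  R'_copper = ln(0.0827/0.0640)/(2πk) = 0.2563/(2π·438) = 9.314×10^-5 m·K/W
  R'_diatomaceous earth = ln(0.127/0.0827)/(2πk) = 0.4290/(2π·0.111) = 0.6151 m·K/W
  R'_conv,out = 1/(2πr h) = 1/(2π·0.127·8.43) = 0.1487 m·K/W
ΣR = 0.7638 m·K/W
ΔT = Q'·ΣR = 330 × 0.7638 = 252.1 K
Heat flows outward, so T_out = T_in − ΔT = 284 − 252.1 = 31.9 °C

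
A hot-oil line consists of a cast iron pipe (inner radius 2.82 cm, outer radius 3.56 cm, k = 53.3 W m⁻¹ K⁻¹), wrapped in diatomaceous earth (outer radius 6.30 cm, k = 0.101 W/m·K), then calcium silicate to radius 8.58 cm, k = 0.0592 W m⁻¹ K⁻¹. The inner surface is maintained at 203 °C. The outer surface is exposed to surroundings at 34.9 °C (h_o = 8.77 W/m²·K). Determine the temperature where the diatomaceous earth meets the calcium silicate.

T = 125 °C

Series thermal resistances, inner to outer:
  R'_cast iron = ln(0.0356/0.0282)/(2πk) = 0.2330/(2π·53.3) = 6.958×10^-4 m·K/W
  R'_diatomaceous earth = ln(0.0630/0.0356)/(2πk) = 0.5708/(2π·0.101) = 0.8994 m·K/W
  R'_calcium silicate = ln(0.0858/0.0630)/(2πk) = 0.3089/(2π·0.0592) = 0.8304 m·K/W
  R'_conv,out = 1/(2πr h) = 1/(2π·0.0858·8.77) = 0.2115 m·K/W
ΣR = 6.958×10^-4 + 0.8994 + 0.8304 + 0.2115 = 1.942 m·K/W
Q' = ΔT/ΣR = (203 °C − 34.9 °C)/1.942 = 86.56 W/m
From the inner boundary to the diatomaceous earth/calcium silicate interface, ΣR_partial = 0.9001 m·K/W.
T_interface = T_in − Q'·ΣR_partial = 203 °C − (86.56)(0.9001) = 125 °C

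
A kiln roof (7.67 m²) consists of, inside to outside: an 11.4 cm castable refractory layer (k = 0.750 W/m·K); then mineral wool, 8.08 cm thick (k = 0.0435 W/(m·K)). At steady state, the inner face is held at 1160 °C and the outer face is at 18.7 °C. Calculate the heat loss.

Series thermal resistances, inner to outer:
  R_castable refractory = L/(kA) = 0.114/(0.750·7.67) = 0.01982 K/W
  R_mineral wool = L/(kA) = 0.0808/(0.0435·7.67) = 0.2422 K/W
ΣR = 0.01982 + 0.2422 = 0.2620 K/W
Q = ΔT/ΣR = (1160 °C − 18.7 °C)/0.2620 = 4360 W

Q = 4360 W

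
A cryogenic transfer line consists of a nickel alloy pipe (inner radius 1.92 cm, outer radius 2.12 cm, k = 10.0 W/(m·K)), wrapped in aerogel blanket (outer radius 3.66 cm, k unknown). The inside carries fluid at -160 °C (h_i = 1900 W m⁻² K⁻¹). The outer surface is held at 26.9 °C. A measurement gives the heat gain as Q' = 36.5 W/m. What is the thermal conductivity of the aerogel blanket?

ΣR = ΔT/Q' = |-160 − 26.9|/36.5 = 5.121 m·K/W
Known resistances:
  R'_conv,in = 1/(2πr h) = 1/(2π·0.0192·1900) = 0.004363 m·K/W
  R'_nickel alloy = ln(0.0212/0.0192)/(2πk) = 0.09909/(2π·10.0) = 0.001577 m·K/W
R_aerogel blanket = ΣR − ΣR_known = 5.121 − 0.005940 = 5.115 m·K/W
ln(r₂/r₁)/(2πk) = 5.115 ⇒ k = 0.5460/(2π·5.115) = 0.0170 W/m·K

k = 0.0170 W/m·K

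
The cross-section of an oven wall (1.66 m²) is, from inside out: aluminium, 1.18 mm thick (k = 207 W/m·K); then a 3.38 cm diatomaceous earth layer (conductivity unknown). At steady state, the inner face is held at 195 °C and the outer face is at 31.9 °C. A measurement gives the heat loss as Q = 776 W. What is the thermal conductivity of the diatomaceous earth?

k = 0.0969 W/m·K

ΣR = ΔT/Q = |195 − 31.9|/776 = 0.2102 K/W
Known resistances:
  R_aluminium = L/(kA) = 0.00118/(207·1.66) = 3.434×10^-6 K/W
R_diatomaceous earth = ΣR − ΣR_known = 0.2102 − 3.434×10^-6 = 0.2102 K/W
L/(kA) = 0.2102 ⇒ k = 0.0338/(0.2102·1.66) = 0.0969 W/m·K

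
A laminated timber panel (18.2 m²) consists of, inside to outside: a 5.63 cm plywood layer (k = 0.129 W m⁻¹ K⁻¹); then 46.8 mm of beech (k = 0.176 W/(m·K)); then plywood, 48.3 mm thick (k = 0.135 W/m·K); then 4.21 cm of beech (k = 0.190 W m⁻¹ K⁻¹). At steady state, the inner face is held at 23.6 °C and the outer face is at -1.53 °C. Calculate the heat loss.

Q = 357 W

Treat each layer as a resistance in series:
  R_plywood = L/(kA) = 0.0563/(0.129·18.2) = 0.02398 K/W
  R_beech = L/(kA) = 0.0468/(0.176·18.2) = 0.01461 K/W
  R_plywood = L/(kA) = 0.0483/(0.135·18.2) = 0.01966 K/W
  R_beech = L/(kA) = 0.0421/(0.190·18.2) = 0.01217 K/W
ΣR = 0.02398 + 0.01461 + 0.01966 + 0.01217 = 0.07042 K/W
Q = ΔT/ΣR = (23.6 °C − -1.53 °C)/0.07042 = 357 W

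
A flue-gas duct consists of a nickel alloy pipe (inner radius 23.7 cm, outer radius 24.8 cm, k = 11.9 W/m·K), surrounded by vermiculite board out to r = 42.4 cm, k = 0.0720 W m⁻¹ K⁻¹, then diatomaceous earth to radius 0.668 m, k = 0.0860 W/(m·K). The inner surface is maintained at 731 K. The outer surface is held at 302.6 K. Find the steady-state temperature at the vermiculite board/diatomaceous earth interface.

T = 480 K

Resistance network (inner→outer):
  R'_nickel alloy = ln(0.248/0.237)/(2πk) = 0.04537/(2π·11.9) = 6.068×10^-4 m·K/W
  R'_vermiculite board = ln(0.424/0.248)/(2πk) = 0.5363/(2π·0.0720) = 1.185 m·K/W
  R'_diatomaceous earth = ln(0.668/0.424)/(2πk) = 0.4546/(2π·0.0860) = 0.8412 m·K/W
ΣR = 6.068×10^-4 + 1.185 + 0.8412 = 2.027 m·K/W
Q' = ΔT/ΣR = (731 K − 302.6 K)/2.027 = 211.3 W/m
From the inner boundary to the vermiculite board/diatomaceous earth interface, ΣR_partial = 1.186 m·K/W.
T_interface = T_in − Q'·ΣR_partial = 731 K − (211.3)(1.186) = 480 K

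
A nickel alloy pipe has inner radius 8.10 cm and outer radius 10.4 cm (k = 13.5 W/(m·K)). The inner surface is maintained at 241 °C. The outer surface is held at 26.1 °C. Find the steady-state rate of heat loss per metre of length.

Q' = 2πk·ΔT/ln(r₂/r₁) = 2π × 13.5 × 214.9 / ln(0.104/0.0810) = 72900 W/m

Q' = 72.9 kW/m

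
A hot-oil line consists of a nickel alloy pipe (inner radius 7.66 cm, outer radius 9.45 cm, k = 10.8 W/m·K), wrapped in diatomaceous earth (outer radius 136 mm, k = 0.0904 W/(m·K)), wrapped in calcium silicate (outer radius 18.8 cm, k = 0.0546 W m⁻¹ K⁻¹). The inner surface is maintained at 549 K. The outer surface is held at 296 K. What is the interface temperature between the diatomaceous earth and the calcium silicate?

T = 446 K

Resistance network (inner→outer):
  R'_nickel alloy = ln(0.0945/0.0766)/(2πk) = 0.2100/(2π·10.8) = 0.003095 m·K/W
  R'_diatomaceous earth = ln(0.136/0.0945)/(2πk) = 0.3641/(2π·0.0904) = 0.6409 m·K/W
  R'_calcium silicate = ln(0.188/0.136)/(2πk) = 0.3238/(2π·0.0546) = 0.9438 m·K/W
ΣR = 0.003095 + 0.6409 + 0.9438 = 1.588 m·K/W
Q' = ΔT/ΣR = (549 K − 296 K)/1.588 = 159.3 W/m
From the inner boundary to the diatomaceous earth/calcium silicate interface, ΣR_partial = 0.6440 m·K/W.
T_interface = T_in − Q'·ΣR_partial = 549 K − (159.3)(0.6440) = 446 K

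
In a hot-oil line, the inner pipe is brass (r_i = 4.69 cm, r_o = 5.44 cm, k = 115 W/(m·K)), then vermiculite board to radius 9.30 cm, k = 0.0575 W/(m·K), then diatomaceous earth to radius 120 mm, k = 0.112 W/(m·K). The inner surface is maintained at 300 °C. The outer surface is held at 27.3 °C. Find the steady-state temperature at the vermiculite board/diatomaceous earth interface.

Series thermal resistances, inner to outer:
  R'_brass = ln(0.0544/0.0469)/(2πk) = 0.1483/(2π·115) = 2.053×10^-4 m·K/W
  R'_vermiculite board = ln(0.0930/0.0544)/(2πk) = 0.5362/(2π·0.0575) = 1.484 m·K/W
  R'_diatomaceous earth = ln(0.120/0.0930)/(2πk) = 0.2549/(2π·0.112) = 0.3622 m·K/W
ΣR = 2.053×10^-4 + 1.484 + 0.3622 = 1.846 m·K/W
Q' = ΔT/ΣR = (300 °C − 27.3 °C)/1.846 = 147.7 W/m
From the inner boundary to the vermiculite board/diatomaceous earth interface, ΣR_partial = 1.484 m·K/W.
T_interface = T_in − Q'·ΣR_partial = 300 °C − (147.7)(1.484) = 80.8 °C

T = 80.8 °C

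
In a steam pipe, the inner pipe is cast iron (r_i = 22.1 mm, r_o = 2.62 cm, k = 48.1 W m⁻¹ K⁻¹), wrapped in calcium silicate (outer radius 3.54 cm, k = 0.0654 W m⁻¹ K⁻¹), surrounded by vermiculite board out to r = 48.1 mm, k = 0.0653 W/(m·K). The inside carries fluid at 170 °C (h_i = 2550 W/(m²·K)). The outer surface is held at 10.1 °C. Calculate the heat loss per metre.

Resistance network (inner→outer):
  R'_conv,in = 1/(2πr h) = 1/(2π·0.0221·2550) = 0.002824 m·K/W
  R'_cast iron = ln(0.0262/0.0221)/(2πk) = 0.1702/(2π·48.1) = 5.631×10^-4 m·K/W
  R'_calcium silicate = ln(0.0354/0.0262)/(2πk) = 0.3010/(2π·0.0654) = 0.7324 m·K/W
  R'_vermiculite board = ln(0.0481/0.0354)/(2πk) = 0.3066/(2π·0.0653) = 0.7472 m·K/W
ΣR = 0.002824 + 5.631×10^-4 + 0.7324 + 0.7472 = 1.483 m·K/W
Q' = ΔT/ΣR = (170 °C − 10.1 °C)/1.483 = 108 W/m

Q' = 108 W/m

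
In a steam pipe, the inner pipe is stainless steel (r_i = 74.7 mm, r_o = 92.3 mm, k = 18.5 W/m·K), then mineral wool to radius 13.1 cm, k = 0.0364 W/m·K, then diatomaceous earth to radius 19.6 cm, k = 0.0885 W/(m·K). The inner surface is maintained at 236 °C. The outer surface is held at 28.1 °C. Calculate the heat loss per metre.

Series thermal resistances, inner to outer:
  R'_stainless steel = ln(0.0923/0.0747)/(2πk) = 0.2116/(2π·18.5) = 0.001820 m·K/W
  R'_mineral wool = ln(0.131/0.0923)/(2πk) = 0.3502/(2π·0.0364) = 1.531 m·K/W
  R'_diatomaceous earth = ln(0.196/0.131)/(2πk) = 0.4029/(2π·0.0885) = 0.7246 m·K/W
ΣR = 0.001820 + 1.531 + 0.7246 = 2.257 m·K/W
Q' = ΔT/ΣR = (236 °C − 28.1 °C)/2.257 = 92.1 W/m

Q' = 92.1 W/m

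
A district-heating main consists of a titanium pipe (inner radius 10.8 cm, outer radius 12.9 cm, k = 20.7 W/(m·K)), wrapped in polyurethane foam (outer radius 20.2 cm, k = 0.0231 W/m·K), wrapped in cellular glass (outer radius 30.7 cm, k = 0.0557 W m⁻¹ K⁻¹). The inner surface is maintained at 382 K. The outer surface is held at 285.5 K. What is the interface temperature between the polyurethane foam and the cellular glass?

T = 312.4 K

Treat each layer as a resistance in series:
  R'_titanium = ln(0.129/0.108)/(2πk) = 0.1777/(2π·20.7) = 0.001366 m·K/W
  R'_polyurethane foam = ln(0.202/0.129)/(2πk) = 0.4485/(2π·0.0231) = 3.090 m·K/W
  R'_cellular glass = ln(0.307/0.202)/(2πk) = 0.4186/(2π·0.0557) = 1.196 m·K/W
ΣR = 0.001366 + 3.090 + 1.196 = 4.287 m·K/W
Q' = ΔT/ΣR = (382 K − 285.5 K)/4.287 = 22.51 W/m
From the inner boundary to the polyurethane foam/cellular glass interface, ΣR_partial = 3.091 m·K/W.
T_interface = T_in − Q'·ΣR_partial = 382 K − (22.51)(3.091) = 312.4 K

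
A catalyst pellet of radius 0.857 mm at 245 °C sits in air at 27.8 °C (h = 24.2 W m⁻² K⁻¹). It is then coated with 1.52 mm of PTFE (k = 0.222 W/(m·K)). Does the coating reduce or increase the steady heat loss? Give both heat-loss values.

Critical radius for a sphere: r_cr = 2k/h = 0.0183 m = 1.83 cm.
Outer radius after coating: r₂ = 8.57×10^-4 + 0.00152 = 0.002377 m.
Since r₁ < r_cr and r₂ ≤ r_cr, the coating moves toward the maximum at r_cr — heat loss rises.
Bare: R = 1/(4πr₁²h) = 4477 K/W; Q = 217.2/4477 = 0.0485 W.
Coated: R = R_cond + R_conv = 849.5 K/W; Q = 217.2/849.5 = 0.256 W.

increases: 0.0485 → 0.256 W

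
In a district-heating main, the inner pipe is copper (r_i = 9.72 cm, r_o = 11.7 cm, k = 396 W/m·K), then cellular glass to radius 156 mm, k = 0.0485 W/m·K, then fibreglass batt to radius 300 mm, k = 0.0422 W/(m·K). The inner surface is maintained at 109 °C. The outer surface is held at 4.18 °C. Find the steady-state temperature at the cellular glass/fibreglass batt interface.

T = 80.0 °C

Treat each layer as a resistance in series:
  R'_copper = ln(0.117/0.0972)/(2πk) = 0.1854/(2π·396) = 7.451×10^-5 m·K/W
  R'_cellular glass = ln(0.156/0.117)/(2πk) = 0.2877/(2π·0.0485) = 0.9440 m·K/W
  R'_fibreglass batt = ln(0.300/0.156)/(2πk) = 0.6539/(2π·0.0422) = 2.466 m·K/W
ΣR = 7.451×10^-5 + 0.9440 + 2.466 = 3.410 m·K/W
Q' = ΔT/ΣR = (109 °C − 4.18 °C)/3.410 = 30.74 W/m
From the inner boundary to the cellular glass/fibreglass batt interface, ΣR_partial = 0.9441 m·K/W.
T_interface = T_in − Q'·ΣR_partial = 109 °C − (30.74)(0.9441) = 80.0 °C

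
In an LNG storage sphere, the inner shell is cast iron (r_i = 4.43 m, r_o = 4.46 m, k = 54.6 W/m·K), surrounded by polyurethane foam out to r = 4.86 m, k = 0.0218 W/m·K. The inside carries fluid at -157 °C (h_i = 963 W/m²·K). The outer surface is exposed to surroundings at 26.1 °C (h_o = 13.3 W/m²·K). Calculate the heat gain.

Resistance network (inner→outer):
  R_conv,in = 1/(4πr²h) = 1/(4π·4.43²·963) = 4.211×10^-6 K/W
  R_cast iron = (1/4.43 − 1/4.46)/(4πk) = 0.001518/(4π·54.6) = 2.213×10^-6 K/W
  R_polyurethane foam = (1/4.46 − 1/4.86)/(4πk) = 0.01845/(4π·0.0218) = 0.06736 K/W
  R_conv,out = 1/(4πr²h) = 1/(4π·4.86²·13.3) = 2.533×10^-4 K/W
ΣR = 4.211×10^-6 + 2.213×10^-6 + 0.06736 + 2.533×10^-4 = 0.06762 K/W
Q = ΔT/ΣR = (-157 °C − 26.1 °C)/0.06762 = -2710 W
(Negative Q ⇒ heat flows inward; heat gain = 2710 W.)

Q = 2.71 kW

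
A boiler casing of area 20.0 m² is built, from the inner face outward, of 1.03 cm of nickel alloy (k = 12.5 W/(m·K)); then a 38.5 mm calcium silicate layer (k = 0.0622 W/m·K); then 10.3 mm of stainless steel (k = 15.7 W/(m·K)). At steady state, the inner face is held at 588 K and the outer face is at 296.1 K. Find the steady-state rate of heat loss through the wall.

Resistance network (inner→outer):
  R_nickel alloy = L/(kA) = 0.0103/(12.5·20.0) = 4.120×10^-5 K/W
  R_calcium silicate = L/(kA) = 0.0385/(0.0622·20.0) = 0.03095 K/W
  R_stainless steel = L/(kA) = 0.0103/(15.7·20.0) = 3.280×10^-5 K/W
ΣR = 4.120×10^-5 + 0.03095 + 3.280×10^-5 = 0.03102 K/W
Q = ΔT/ΣR = (588 K − 296.1 K)/0.03102 = 9410 W

Q = 9.41 kW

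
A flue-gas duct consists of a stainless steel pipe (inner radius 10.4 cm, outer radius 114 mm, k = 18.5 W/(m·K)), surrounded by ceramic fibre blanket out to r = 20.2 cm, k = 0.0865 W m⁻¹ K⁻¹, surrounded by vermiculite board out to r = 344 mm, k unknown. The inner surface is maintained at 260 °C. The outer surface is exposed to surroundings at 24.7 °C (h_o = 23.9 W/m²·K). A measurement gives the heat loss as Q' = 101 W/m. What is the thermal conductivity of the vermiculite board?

k = 0.0674 W/m·K

ΣR = ΔT/Q' = |260 − 24.7|/101 = 2.330 m·K/W
Known resistances:
  R'_stainless steel = ln(0.114/0.104)/(2πk) = 0.09181/(2π·18.5) = 7.898×10^-4 m·K/W
  R'_ceramic fibre blanket = ln(0.202/0.114)/(2πk) = 0.5721/(2π·0.0865) = 1.053 m·K/W
  R'_conv,out = 1/(2πr h) = 1/(2π·0.344·23.9) = 0.01936 m·K/W
R_vermiculite board = ΣR − ΣR_known = 2.330 − 1.073 = 1.257 m·K/W
ln(r₂/r₁)/(2πk) = 1.257 ⇒ k = 0.5324/(2π·1.257) = 0.0674 W/m·K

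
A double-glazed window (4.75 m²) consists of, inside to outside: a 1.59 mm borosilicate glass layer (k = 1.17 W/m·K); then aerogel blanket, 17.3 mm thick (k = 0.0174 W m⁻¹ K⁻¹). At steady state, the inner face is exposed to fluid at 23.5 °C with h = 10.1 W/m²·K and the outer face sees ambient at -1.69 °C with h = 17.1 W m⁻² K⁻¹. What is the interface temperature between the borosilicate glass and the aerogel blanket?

T = 21.3 °C

Resistance network (inner→outer):
  R_conv,in = 1/(hA) = 1/(10.1·4.75) = 0.02084 K/W
  R_borosilicate glass = L/(kA) = 0.00159/(1.17·4.75) = 2.861×10^-4 K/W
  R_aerogel blanket = L/(kA) = 0.0173/(0.0174·4.75) = 0.2093 K/W
  R_conv,out = 1/(hA) = 1/(17.1·4.75) = 0.01231 K/W
ΣR = 0.02084 + 2.861×10^-4 + 0.2093 + 0.01231 = 0.2427 K/W
Q = ΔT/ΣR = (23.5 °C − -1.69 °C)/0.2427 = 103.8 W
From the inner boundary to the borosilicate glass/aerogel blanket interface, ΣR_partial = 0.02113 K/W.
T_interface = T_in − Q·ΣR_partial = 23.5 °C − (103.8)(0.02113) = 21.3 °C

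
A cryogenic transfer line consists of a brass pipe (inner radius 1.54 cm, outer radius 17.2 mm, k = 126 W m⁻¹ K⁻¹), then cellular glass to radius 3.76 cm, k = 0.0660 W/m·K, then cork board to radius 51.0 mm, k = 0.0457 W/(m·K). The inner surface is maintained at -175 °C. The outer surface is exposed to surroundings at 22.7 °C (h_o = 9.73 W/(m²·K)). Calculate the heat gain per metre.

Treat each layer as a resistance in series:
  R'_brass = ln(0.0172/0.0154)/(2πk) = 0.1105/(2π·126) = 1.396×10^-4 m·K/W
  R'_cellular glass = ln(0.0376/0.0172)/(2πk) = 0.7821/(2π·0.0660) = 1.886 m·K/W
  R'_cork board = ln(0.0510/0.0376)/(2πk) = 0.3048/(2π·0.0457) = 1.062 m·K/W
  R'_conv,out = 1/(2πr h) = 1/(2π·0.0510·9.73) = 0.3207 m·K/W
ΣR = 1.396×10^-4 + 1.886 + 1.062 + 0.3207 = 3.269 m·K/W
Q' = ΔT/ΣR = (-175 °C − 22.7 °C)/3.269 = -60.5 W/m
(Negative Q' ⇒ heat flows inward; heat gain = 60.5 W/m.)

Q' = 60.5 W/m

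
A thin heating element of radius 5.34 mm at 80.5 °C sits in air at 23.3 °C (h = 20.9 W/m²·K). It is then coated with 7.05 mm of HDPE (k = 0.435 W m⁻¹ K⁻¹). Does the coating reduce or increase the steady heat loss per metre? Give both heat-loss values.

increases: 40.1 → 62.0 W/m

Critical radius for a cylinder: r_cr = k/h = 0.0208 m = 2.08 cm.
Outer radius after coating: r₂ = 0.00534 + 0.00705 = 0.01239 m.
Since r₁ < r_cr and r₂ ≤ r_cr, the coating moves toward the maximum at r_cr — heat loss rises.
Bare: R = 1/(2πr₁h) = 1.426 m·K/W; Q = 57.2/1.426 = 40.1 W/m.
Coated: R = R_cond + R_conv = 0.9226 m·K/W; Q = 57.2/0.9226 = 62.0 W/m.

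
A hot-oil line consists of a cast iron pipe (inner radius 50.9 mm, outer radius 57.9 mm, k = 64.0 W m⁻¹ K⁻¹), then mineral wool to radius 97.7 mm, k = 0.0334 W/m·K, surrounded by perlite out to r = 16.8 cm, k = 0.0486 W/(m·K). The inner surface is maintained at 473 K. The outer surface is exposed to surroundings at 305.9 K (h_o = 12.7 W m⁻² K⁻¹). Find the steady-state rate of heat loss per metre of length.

Series thermal resistances, inner to outer:
  R'_cast iron = ln(0.0579/0.0509)/(2πk) = 0.1289/(2π·64.0) = 3.204×10^-4 m·K/W
  R'_mineral wool = ln(0.0977/0.0579)/(2πk) = 0.5232/(2π·0.0334) = 2.493 m·K/W
  R'_perlite = ln(0.168/0.0977)/(2πk) = 0.5421/(2π·0.0486) = 1.775 m·K/W
  R'_conv,out = 1/(2πr h) = 1/(2π·0.168·12.7) = 0.07459 m·K/W
ΣR = 3.204×10^-4 + 2.493 + 1.775 + 0.07459 = 4.343 m·K/W
Q' = ΔT/ΣR = (473 K − 305.9 K)/4.343 = 38.5 W/m

Q' = 38.5 W/m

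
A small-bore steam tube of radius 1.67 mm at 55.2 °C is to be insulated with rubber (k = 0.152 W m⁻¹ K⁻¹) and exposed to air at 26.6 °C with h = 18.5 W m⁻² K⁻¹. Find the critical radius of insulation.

r_cr = 0.822 cm

For a cylinder, r_cr = k_ins/h = 0.152/18.5 = 0.00822 m = 0.822 cm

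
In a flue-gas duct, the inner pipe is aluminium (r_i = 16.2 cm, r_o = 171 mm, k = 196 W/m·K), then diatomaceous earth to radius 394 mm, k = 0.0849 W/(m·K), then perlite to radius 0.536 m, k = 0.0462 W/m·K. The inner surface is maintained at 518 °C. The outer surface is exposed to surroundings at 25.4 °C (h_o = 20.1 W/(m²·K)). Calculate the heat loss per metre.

Treat each layer as a resistance in series:
  R'_aluminium = ln(0.171/0.162)/(2πk) = 0.05407/(2π·196) = 4.390×10^-5 m·K/W
  R'_diatomaceous earth = ln(0.394/0.171)/(2πk) = 0.8347/(2π·0.0849) = 1.565 m·K/W
  R'_perlite = ln(0.536/0.394)/(2πk) = 0.3078/(2π·0.0462) = 1.060 m·K/W
  R'_conv,out = 1/(2πr h) = 1/(2π·0.536·20.1) = 0.01477 m·K/W
ΣR = 4.390×10^-5 + 1.565 + 1.060 + 0.01477 = 2.640 m·K/W
Q' = ΔT/ΣR = (518 °C − 25.4 °C)/2.640 = 187 W/m

Q' = 187 W/m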